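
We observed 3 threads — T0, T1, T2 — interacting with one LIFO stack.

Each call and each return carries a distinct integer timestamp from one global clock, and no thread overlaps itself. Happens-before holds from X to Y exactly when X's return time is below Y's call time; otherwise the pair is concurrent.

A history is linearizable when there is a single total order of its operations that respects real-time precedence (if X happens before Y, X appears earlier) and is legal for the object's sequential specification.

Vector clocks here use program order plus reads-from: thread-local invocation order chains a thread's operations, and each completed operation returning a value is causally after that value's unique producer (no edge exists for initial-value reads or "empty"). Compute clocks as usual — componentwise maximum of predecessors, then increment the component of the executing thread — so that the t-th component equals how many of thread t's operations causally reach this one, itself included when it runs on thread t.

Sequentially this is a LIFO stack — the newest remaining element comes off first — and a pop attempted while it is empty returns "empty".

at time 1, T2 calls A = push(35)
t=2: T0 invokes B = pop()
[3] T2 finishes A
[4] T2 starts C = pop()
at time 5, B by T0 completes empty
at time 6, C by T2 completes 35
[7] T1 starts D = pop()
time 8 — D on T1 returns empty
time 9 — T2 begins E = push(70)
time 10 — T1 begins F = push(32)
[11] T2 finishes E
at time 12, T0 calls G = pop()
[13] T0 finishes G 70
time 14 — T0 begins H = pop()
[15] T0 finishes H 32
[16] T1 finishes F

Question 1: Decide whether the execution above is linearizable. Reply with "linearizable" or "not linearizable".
linearizable

witness order: A, C, B, D, E, G, F, H
after step 1 (A push(35)): stack <35>
after step 2 (C pop() → 35): stack <>
after step 3 (B pop() → empty): stack <>
after step 4 (D pop() → empty): stack <>
after step 5 (E push(70)): stack <70>
after step 6 (G pop() → 70): stack <>
after step 7 (F push(32)): stack <32>
after step 8 (H pop() → 32): stack <>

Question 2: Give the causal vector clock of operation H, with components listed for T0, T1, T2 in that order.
(3, 2, 3)

root op A, invoked 1: fresh clock plus T2's own tick → (0, 0, 1)
root op D, invoked 7: fresh clock plus T1's own tick → (0, 1, 0)
root op B, invoked 2: fresh clock plus T0's own tick → (1, 0, 0)
C (invocation 4): componentwise max over VC(A)=(0, 0, 1), +1 at T2, giving (0, 0, 2)
F (invocation 10): componentwise max over VC(D)=(0, 1, 0), +1 at T1, giving (0, 2, 0)
E (invocation 9): componentwise max over VC(C)=(0, 0, 2), +1 at T2, giving (0, 0, 3)
G (invocation 12): componentwise max over VC(B)=(1, 0, 0), VC(E)=(0, 0, 3), +1 at T0, giving (2, 0, 3)
H (invocation 14): componentwise max over VC(F)=(0, 2, 0), VC(G)=(2, 0, 3), +1 at T0, giving (3, 2, 3)
target: VC(H) = (3, 2, 3)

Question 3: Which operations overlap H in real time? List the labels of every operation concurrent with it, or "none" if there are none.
F

H spans [14,15]; an op avoiding the whole window 14..15 is ordered, any other is concurrent
A [1,3]: before
B [2,5]: before
C [4,6]: before
D [7,8]: before
E [9,11]: before
F [10,16]: concurrent
G [12,13]: before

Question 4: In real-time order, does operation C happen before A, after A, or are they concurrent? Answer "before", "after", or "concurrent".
after

C spans [4,6], A spans [1,3]
resp(A)=3 < inv(C)=4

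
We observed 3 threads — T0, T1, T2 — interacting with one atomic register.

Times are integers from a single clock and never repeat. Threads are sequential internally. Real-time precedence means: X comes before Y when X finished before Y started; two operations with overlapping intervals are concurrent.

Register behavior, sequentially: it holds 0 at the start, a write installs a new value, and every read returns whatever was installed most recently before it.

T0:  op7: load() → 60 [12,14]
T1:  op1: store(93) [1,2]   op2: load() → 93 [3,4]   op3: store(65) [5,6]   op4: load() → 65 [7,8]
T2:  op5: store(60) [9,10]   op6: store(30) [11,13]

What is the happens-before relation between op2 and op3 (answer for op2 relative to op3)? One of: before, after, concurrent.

before

op2 spans [3,4], op3 spans [5,6]
resp(op2)=4 < inv(op3)=5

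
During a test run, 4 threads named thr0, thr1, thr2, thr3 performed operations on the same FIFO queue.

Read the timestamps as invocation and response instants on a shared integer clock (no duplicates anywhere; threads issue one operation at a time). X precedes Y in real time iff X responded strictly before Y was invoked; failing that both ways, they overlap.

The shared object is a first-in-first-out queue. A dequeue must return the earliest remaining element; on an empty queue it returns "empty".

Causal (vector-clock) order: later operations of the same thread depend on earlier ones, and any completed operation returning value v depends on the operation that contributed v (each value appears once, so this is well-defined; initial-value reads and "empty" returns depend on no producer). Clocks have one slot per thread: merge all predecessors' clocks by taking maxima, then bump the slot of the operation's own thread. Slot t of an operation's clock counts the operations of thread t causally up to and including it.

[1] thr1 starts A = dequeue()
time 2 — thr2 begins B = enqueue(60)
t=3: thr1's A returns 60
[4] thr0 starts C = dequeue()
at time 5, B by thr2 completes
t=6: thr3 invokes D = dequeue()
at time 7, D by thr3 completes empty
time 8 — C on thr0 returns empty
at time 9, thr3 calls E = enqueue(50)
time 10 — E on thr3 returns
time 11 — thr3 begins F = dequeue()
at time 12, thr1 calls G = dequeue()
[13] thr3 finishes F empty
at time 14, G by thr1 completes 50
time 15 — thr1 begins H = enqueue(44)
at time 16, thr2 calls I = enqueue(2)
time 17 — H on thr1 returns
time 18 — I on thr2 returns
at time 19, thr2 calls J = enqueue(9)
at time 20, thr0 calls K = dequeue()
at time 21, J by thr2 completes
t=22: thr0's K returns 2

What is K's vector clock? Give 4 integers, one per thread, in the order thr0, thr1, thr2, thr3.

(2, 0, 2, 0)

VC(D, invoked at 6): no causal predecessors; +1 on thr3 → (0, 0, 0, 1)
VC(B, invoked at 2): no causal predecessors; +1 on thr2 → (0, 0, 1, 0)
VC(C, invoked at 4): no causal predecessors; +1 on thr0 → (1, 0, 0, 0)
from VC(D)=(0, 0, 0, 1), E (invoked 9) maxes components and bumps thr3 → (0, 0, 0, 2)
from VC(B)=(0, 0, 1, 0), I (invoked 16) maxes components and bumps thr2 → (0, 0, 2, 0)
from VC(B)=(0, 0, 1, 0), A (invoked 1) maxes components and bumps thr1 → (0, 1, 1, 0)
from VC(E)=(0, 0, 0, 2), F (invoked 11) maxes components and bumps thr3 → (0, 0, 0, 3)
from VC(I)=(0, 0, 2, 0), J (invoked 19) maxes components and bumps thr2 → (0, 0, 3, 0)
from VC(C)=(1, 0, 0, 0), VC(I)=(0, 0, 2, 0), K (invoked 20) maxes components and bumps thr0 → (2, 0, 2, 0)
from VC(A)=(0, 1, 1, 0), VC(E)=(0, 0, 0, 2), G (invoked 12) maxes components and bumps thr1 → (0, 2, 1, 2)
from VC(G)=(0, 2, 1, 2), H (invoked 15) maxes components and bumps thr1 → (0, 3, 1, 2)
target: VC(K) = (2, 0, 2, 0)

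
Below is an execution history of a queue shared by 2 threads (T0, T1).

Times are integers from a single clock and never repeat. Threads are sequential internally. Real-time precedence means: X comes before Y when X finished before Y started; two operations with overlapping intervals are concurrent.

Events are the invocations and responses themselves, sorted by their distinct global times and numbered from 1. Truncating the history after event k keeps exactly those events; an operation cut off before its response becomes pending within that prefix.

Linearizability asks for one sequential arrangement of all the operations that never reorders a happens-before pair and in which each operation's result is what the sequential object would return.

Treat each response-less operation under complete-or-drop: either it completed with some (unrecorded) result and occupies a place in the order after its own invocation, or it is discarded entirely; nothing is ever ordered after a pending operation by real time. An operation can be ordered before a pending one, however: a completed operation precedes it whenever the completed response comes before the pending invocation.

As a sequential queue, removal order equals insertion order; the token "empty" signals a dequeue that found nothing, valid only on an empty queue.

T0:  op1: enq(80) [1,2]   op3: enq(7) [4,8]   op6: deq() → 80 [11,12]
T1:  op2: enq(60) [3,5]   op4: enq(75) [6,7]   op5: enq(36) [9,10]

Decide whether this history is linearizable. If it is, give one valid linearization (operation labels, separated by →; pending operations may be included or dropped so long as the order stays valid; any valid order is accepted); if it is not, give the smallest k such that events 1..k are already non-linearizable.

linearizable — witness: op1 → op2 → op3 → op4 → op5 → op6

1. op1 enq(80), leaving queue <80>
2. op2 enq(60), leaving queue <80,60>
3. op3 enq(7), leaving queue <80,60,7>
4. op4 enq(75), leaving queue <80,60,7,75>
5. op5 enq(36), leaving queue <80,60,7,75,36>
6. op6 deq() → 80, leaving queue <60,7,75,36>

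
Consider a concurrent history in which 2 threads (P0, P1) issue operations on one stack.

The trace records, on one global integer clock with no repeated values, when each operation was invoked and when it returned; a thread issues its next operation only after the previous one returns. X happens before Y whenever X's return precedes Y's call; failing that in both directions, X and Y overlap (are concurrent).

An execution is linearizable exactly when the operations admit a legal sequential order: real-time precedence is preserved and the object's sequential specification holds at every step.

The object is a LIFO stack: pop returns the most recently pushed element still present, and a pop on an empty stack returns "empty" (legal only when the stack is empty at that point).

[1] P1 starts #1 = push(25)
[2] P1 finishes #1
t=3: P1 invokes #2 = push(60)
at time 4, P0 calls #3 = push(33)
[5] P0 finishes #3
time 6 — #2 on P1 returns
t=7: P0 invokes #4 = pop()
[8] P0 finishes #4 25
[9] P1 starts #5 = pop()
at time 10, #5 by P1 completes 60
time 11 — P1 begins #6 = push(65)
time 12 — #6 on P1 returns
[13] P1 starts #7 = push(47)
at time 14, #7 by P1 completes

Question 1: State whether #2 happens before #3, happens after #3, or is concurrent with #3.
Answer: concurrent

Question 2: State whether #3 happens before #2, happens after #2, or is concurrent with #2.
Answer: concurrent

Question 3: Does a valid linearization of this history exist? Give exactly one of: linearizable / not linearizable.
through event 7 a valid linearization exists; event 8 (#4 responding at time 8) ends that
checked exhaustively: 2 real-time-consistent orders of 4 completed operations, zero legal stack replays
take #1, #2, #3, #4: step 4 already fails, because #4 pop() → 25 cannot occur there
take #1, #3, #2, #4: step 4 already fails, because #4 pop() → 25 cannot occur there

not linearizable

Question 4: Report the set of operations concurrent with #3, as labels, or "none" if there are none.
Answer: #2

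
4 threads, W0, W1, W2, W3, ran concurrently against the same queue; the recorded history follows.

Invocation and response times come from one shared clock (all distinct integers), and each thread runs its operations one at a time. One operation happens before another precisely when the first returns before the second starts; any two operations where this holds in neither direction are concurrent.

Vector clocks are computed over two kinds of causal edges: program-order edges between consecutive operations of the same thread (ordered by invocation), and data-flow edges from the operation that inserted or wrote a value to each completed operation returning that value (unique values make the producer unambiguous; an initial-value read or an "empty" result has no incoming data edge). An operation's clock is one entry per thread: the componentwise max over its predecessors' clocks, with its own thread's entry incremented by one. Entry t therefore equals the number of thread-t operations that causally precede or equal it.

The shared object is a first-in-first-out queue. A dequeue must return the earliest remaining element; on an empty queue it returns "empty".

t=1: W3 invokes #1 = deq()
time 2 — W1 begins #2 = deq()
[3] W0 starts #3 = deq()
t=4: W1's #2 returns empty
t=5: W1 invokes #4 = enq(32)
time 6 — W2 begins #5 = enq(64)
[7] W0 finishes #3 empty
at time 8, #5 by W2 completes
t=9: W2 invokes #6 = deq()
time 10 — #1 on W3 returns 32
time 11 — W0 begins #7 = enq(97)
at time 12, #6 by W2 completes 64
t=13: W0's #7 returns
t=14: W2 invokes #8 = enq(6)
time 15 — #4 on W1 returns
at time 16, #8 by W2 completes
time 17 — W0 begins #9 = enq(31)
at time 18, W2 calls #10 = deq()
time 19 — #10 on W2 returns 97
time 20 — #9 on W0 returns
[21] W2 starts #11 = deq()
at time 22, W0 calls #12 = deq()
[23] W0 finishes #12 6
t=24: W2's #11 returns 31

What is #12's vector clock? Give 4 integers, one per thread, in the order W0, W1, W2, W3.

(4, 0, 3, 0)

#5 (invocation 6): nothing precedes it; W2's component alone gives (0, 0, 1, 0)
#2 (invocation 2): nothing precedes it; W1's component alone gives (0, 1, 0, 0)
#3 (invocation 3): nothing precedes it; W0's component alone gives (1, 0, 0, 0)
invoked at 9, #6 merges VC(#5)=(0, 0, 1, 0) and bumps W2's slot → (0, 0, 2, 0)
invoked at 5, #4 merges VC(#2)=(0, 1, 0, 0) and bumps W1's slot → (0, 2, 0, 0)
invoked at 11, #7 merges VC(#3)=(1, 0, 0, 0) and bumps W0's slot → (2, 0, 0, 0)
invoked at 14, #8 merges VC(#6)=(0, 0, 2, 0) and bumps W2's slot → (0, 0, 3, 0)
invoked at 1, #1 merges VC(#4)=(0, 2, 0, 0) and bumps W3's slot → (0, 2, 0, 1)
invoked at 17, #9 merges VC(#7)=(2, 0, 0, 0) and bumps W0's slot → (3, 0, 0, 0)
invoked at 18, #10 merges VC(#7)=(2, 0, 0, 0), VC(#8)=(0, 0, 3, 0) and bumps W2's slot → (2, 0, 4, 0)
invoked at 22, #12 merges VC(#8)=(0, 0, 3, 0), VC(#9)=(3, 0, 0, 0) and bumps W0's slot → (4, 0, 3, 0)
invoked at 21, #11 merges VC(#9)=(3, 0, 0, 0), VC(#10)=(2, 0, 4, 0) and bumps W2's slot → (3, 0, 5, 0)
target: VC(#12) = (4, 0, 3, 0)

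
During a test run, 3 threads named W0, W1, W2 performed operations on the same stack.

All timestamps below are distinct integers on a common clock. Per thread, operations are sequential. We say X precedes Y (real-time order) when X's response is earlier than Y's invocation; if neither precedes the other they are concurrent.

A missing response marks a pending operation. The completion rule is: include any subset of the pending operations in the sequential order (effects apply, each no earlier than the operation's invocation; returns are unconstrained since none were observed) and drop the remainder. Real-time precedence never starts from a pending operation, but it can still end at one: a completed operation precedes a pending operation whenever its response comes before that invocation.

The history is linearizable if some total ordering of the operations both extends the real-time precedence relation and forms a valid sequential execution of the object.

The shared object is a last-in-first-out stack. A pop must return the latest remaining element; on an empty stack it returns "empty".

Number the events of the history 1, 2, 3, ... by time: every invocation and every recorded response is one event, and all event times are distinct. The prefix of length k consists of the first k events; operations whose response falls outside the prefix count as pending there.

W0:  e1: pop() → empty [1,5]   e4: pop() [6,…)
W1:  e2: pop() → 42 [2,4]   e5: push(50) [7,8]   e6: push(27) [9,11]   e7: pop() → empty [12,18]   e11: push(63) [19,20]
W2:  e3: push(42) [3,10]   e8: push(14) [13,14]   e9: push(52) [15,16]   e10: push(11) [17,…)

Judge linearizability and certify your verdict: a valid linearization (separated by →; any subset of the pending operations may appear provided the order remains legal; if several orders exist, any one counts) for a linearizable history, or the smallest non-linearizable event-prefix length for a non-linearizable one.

not linearizable — minimal violating prefix: 18 events

prefix check: 1..17 passes, 1..18 fails once e7's time-18 response joins
the 8 completed operations admit 30 real-time orders; each fails the stack replay
no completion choice of the 2 pending operations (e4, e10) rescues it — every subset was tried
one such order, e1, e2, e3, e5, e6, e7, e8, e9 (pending dropped), breaks at step 2 where e2 pop() → 42 is illegal
one such order, e1, e2, e3, e5, e6, e8, e7, e9 (pending dropped), breaks at step 2 where e2 pop() → 42 is illegal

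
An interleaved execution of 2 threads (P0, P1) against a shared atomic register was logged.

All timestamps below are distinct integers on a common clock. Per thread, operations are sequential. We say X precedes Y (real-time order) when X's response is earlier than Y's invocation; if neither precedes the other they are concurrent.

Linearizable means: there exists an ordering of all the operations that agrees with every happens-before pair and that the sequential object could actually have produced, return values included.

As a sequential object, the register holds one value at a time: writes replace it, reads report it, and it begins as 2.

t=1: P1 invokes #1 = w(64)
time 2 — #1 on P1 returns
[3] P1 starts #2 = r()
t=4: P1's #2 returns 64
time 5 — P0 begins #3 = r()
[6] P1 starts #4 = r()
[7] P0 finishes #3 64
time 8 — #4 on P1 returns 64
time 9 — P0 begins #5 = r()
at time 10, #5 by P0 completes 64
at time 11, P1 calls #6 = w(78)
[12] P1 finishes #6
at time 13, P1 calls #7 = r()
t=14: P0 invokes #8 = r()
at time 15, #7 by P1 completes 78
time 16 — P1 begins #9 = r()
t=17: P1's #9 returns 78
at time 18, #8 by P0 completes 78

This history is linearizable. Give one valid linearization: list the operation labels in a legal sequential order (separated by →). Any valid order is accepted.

1. #1 w(64), leaving value 64
2. #2 r() → 64, leaving value 64
3. #3 r() → 64, leaving value 64
4. #4 r() → 64, leaving value 64
5. #5 r() → 64, leaving value 64
6. #6 w(78), leaving value 78
7. #7 r() → 78, leaving value 78
8. #8 r() → 78, leaving value 78
9. #9 r() → 78, leaving value 78

#1 → #2 → #3 → #4 → #5 → #6 → #7 → #8 → #9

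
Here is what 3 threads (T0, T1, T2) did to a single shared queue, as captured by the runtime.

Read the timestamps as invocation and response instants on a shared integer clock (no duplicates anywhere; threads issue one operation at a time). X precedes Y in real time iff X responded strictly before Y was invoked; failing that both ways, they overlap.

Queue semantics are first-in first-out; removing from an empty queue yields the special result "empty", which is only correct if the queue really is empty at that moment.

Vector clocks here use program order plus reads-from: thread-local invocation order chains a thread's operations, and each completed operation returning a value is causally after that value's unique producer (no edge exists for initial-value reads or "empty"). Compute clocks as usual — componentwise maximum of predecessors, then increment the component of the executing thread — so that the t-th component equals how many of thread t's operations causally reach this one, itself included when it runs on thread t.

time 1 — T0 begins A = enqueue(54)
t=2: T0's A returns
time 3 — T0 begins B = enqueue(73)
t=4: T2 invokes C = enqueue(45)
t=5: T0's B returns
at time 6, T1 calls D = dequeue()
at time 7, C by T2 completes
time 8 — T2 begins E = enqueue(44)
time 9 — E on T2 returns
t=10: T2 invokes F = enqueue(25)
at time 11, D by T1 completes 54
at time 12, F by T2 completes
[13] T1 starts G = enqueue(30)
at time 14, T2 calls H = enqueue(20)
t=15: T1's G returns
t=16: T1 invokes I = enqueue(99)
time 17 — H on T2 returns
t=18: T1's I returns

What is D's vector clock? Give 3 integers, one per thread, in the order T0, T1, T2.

VC(C, invoked at 4): no causal predecessors; +1 on T2 → (0, 0, 1)
VC(A, invoked at 1): no causal predecessors; +1 on T0 → (1, 0, 0)
merge at E (invoked 8): VC(C)=(0, 0, 1), own-thread bump on T2 → (0, 0, 2)
merge at D (invoked 6): VC(A)=(1, 0, 0), own-thread bump on T1 → (1, 1, 0)
merge at B (invoked 3): VC(A)=(1, 0, 0), own-thread bump on T0 → (2, 0, 0)
merge at F (invoked 10): VC(E)=(0, 0, 2), own-thread bump on T2 → (0, 0, 3)
merge at G (invoked 13): VC(D)=(1, 1, 0), own-thread bump on T1 → (1, 2, 0)
merge at H (invoked 14): VC(F)=(0, 0, 3), own-thread bump on T2 → (0, 0, 4)
merge at I (invoked 16): VC(G)=(1, 2, 0), own-thread bump on T1 → (1, 3, 0)
target: VC(D) = (1, 1, 0)

(1, 1, 0)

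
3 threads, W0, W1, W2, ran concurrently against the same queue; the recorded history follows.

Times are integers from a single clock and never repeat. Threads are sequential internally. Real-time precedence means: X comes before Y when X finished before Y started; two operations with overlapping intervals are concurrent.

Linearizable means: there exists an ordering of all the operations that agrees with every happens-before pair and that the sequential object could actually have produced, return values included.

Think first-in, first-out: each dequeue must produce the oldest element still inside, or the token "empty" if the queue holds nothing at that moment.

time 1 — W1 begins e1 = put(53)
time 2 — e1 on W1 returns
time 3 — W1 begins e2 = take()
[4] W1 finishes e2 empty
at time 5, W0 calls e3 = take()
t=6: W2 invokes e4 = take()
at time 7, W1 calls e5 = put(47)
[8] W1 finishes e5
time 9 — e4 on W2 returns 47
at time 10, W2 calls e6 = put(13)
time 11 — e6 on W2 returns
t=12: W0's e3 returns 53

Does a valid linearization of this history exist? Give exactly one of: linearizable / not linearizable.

already the first 4 events (up to e2's response at time 4) admit no linearization; the first 3 still do
the sole real-time-consistent order of 2 completed operations fails the queue replay
one such order, e1, e2, breaks at step 2 where e2 take() → empty is illegal

not linearizable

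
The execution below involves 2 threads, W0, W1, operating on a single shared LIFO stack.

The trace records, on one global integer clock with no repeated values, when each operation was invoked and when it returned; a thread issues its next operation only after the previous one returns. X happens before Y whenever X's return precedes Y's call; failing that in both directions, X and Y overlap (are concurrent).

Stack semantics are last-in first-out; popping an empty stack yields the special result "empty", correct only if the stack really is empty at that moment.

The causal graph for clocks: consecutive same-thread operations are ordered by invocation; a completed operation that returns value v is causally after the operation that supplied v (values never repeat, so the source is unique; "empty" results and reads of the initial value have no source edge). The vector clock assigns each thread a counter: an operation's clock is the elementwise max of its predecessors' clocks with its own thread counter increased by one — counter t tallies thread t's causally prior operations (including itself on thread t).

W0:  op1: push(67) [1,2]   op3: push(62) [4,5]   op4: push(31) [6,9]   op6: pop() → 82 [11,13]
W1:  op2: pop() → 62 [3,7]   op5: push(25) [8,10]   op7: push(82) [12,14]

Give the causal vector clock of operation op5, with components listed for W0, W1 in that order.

(2, 2)

no predecessors for op1 (invoked 1): W0 increments from zero → (1, 0)
from VC(op1)=(1, 0), op3 (invoked 4) maxes components and bumps W0 → (2, 0)
from VC(op3)=(2, 0), op2 (invoked 3) maxes components and bumps W1 → (2, 1)
from VC(op3)=(2, 0), op4 (invoked 6) maxes components and bumps W0 → (3, 0)
from VC(op2)=(2, 1), op5 (invoked 8) maxes components and bumps W1 → (2, 2)
from VC(op5)=(2, 2), op7 (invoked 12) maxes components and bumps W1 → (2, 3)
from VC(op4)=(3, 0), VC(op7)=(2, 3), op6 (invoked 11) maxes components and bumps W0 → (4, 3)
target: VC(op5) = (2, 2)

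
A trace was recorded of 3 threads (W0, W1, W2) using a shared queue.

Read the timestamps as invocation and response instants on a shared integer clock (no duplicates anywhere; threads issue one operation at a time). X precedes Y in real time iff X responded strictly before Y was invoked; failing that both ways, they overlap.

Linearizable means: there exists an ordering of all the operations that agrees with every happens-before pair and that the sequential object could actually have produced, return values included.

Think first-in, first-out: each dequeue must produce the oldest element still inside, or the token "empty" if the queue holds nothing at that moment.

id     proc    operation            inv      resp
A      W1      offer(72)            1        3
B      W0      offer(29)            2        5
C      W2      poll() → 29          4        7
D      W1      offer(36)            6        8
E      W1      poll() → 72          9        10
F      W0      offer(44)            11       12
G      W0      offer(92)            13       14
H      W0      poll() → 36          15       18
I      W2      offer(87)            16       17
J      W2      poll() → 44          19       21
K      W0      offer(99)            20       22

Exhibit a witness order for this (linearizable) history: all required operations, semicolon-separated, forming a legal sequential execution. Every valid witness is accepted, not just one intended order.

B; A; C; D; E; F; G; H; I; J; K

after step 1 (B offer(29)): queue <29>
after step 2 (A offer(72)): queue <29,72>
after step 3 (C poll() → 29): queue <72>
after step 4 (D offer(36)): queue <72,36>
after step 5 (E poll() → 72): queue <36>
after step 6 (F offer(44)): queue <36,44>
after step 7 (G offer(92)): queue <36,44,92>
after step 8 (H poll() → 36): queue <44,92>
after step 9 (I offer(87)): queue <44,92,87>
after step 10 (J poll() → 44): queue <92,87>
after step 11 (K offer(99)): queue <92,87,99>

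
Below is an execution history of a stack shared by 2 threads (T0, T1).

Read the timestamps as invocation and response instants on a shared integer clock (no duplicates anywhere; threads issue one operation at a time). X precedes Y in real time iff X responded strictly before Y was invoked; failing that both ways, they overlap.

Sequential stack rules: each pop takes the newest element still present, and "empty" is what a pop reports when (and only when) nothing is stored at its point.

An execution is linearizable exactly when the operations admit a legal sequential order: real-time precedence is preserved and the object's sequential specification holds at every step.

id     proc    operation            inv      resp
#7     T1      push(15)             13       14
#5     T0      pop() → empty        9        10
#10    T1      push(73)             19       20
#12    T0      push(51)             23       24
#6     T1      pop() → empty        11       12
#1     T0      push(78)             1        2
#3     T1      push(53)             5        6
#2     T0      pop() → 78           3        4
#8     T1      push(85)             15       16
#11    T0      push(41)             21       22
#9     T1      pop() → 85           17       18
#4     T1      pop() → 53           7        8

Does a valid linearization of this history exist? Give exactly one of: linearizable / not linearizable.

linearizable

a witness: #1, #2, #3, #4, #5, #6, #7, #8, #9, #10, #11, #12
1. #1 push(78), leaving stack <78>
2. #2 pop() → 78, leaving stack <>
3. #3 push(53), leaving stack <53>
4. #4 pop() → 53, leaving stack <>
5. #5 pop() → empty, leaving stack <>
6. #6 pop() → empty, leaving stack <>
7. #7 push(15), leaving stack <15>
8. #8 push(85), leaving stack <15,85>
9. #9 pop() → 85, leaving stack <15>
10. #10 push(73), leaving stack <15,73>
11. #11 push(41), leaving stack <15,73,41>
12. #12 push(51), leaving stack <15,73,41,51>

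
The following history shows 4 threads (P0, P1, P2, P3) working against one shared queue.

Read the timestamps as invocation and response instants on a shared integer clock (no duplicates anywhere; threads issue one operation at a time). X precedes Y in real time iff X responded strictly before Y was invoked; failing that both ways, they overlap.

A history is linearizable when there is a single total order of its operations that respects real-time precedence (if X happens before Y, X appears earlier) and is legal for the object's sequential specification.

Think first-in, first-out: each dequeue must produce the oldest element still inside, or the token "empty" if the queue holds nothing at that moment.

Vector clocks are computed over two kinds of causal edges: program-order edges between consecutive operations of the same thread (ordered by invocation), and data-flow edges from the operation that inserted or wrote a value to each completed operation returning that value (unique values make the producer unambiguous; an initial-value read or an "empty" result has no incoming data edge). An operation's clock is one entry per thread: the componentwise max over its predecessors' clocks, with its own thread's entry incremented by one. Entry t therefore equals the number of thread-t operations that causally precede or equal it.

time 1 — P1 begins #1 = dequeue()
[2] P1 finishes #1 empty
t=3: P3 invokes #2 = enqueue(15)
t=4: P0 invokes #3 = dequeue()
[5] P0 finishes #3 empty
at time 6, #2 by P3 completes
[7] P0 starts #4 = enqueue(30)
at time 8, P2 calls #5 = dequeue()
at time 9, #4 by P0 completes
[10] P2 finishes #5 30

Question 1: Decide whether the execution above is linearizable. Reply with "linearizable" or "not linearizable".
not linearizable

already the first 10 events (up to #5's response at time 10) admit no linearization; the first 9 still do
the 5 completed operations admit 4 real-time orders; each fails the queue replay
sample order #1, #2, #3, #4, #5 stalls at step 3 — #3 dequeue() → empty has no legal effect
sample order #1, #2, #3, #5, #4 stalls at step 3 — #3 dequeue() → empty has no legal effect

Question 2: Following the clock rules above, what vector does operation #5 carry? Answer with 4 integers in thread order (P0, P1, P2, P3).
(2, 0, 1, 0)

invoked at 3, #2 has no predecessors; its own P3 bump gives (0, 0, 0, 1)
invoked at 1, #1 has no predecessors; its own P1 bump gives (0, 1, 0, 0)
invoked at 4, #3 has no predecessors; its own P0 bump gives (1, 0, 0, 0)
VC(#4, invoked at 7): max of VC(#3)=(1, 0, 0, 0), then +1 on thread P0 → (2, 0, 0, 0)
VC(#5, invoked at 8): max of VC(#4)=(2, 0, 0, 0), then +1 on thread P2 → (2, 0, 1, 0)
target: VC(#5) = (2, 0, 1, 0)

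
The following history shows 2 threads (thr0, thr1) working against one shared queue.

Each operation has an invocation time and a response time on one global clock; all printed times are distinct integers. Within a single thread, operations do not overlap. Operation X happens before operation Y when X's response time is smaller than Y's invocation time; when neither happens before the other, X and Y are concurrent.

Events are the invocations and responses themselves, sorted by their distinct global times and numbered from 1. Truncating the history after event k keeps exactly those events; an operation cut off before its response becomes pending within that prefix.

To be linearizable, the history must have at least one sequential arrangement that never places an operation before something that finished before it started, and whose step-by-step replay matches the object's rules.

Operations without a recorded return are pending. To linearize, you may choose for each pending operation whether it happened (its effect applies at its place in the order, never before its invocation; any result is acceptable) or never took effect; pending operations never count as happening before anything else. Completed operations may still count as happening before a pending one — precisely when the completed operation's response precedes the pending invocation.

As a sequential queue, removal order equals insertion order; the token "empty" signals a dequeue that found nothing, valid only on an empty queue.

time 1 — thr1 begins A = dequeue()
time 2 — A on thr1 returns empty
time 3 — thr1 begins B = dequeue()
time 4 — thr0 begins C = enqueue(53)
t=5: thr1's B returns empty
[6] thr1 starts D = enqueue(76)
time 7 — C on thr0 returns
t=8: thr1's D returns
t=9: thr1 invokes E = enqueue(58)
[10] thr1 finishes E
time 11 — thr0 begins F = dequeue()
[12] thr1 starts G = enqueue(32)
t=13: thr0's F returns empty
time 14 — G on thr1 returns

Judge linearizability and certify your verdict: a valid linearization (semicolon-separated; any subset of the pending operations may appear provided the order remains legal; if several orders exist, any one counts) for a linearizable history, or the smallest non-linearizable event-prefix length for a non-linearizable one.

the violation lands at event 13, F's response at time 13: events 1..12 linearize, events 1..13 do not
3 orders of the 6 completed queue ops respect real time; none is legal
including or dropping the 1 pending operation (G) in any combination fails
one such order, A, B, C, D, E, F (pending dropped), breaks at step 6 where F dequeue() → empty is illegal
one such order, A, B, D, C, E, F (pending dropped), breaks at step 6 where F dequeue() → empty is illegal

not linearizable — minimal violating prefix: 13 events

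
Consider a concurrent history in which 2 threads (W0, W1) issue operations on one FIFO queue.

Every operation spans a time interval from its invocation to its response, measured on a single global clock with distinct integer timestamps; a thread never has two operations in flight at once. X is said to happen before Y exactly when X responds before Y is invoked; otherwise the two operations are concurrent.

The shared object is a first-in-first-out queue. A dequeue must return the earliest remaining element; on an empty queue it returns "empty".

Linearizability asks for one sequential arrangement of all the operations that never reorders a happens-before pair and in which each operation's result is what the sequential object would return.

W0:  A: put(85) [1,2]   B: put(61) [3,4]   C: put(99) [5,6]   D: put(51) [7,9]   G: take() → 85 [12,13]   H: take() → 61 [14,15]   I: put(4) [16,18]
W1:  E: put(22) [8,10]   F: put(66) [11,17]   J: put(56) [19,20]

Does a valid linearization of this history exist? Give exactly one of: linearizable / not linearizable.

linearizable

a witness: A, B, C, D, E, F, G, H, I, J
after step 1 (A put(85)): queue <85>
after step 2 (B put(61)): queue <85,61>
after step 3 (C put(99)): queue <85,61,99>
after step 4 (D put(51)): queue <85,61,99,51>
after step 5 (E put(22)): queue <85,61,99,51,22>
after step 6 (F put(66)): queue <85,61,99,51,22,66>
after step 7 (G take() → 85): queue <61,99,51,22,66>
after step 8 (H take() → 61): queue <99,51,22,66>
after step 9 (I put(4)): queue <99,51,22,66,4>
after step 10 (J put(56)): queue <99,51,22,66,4,56>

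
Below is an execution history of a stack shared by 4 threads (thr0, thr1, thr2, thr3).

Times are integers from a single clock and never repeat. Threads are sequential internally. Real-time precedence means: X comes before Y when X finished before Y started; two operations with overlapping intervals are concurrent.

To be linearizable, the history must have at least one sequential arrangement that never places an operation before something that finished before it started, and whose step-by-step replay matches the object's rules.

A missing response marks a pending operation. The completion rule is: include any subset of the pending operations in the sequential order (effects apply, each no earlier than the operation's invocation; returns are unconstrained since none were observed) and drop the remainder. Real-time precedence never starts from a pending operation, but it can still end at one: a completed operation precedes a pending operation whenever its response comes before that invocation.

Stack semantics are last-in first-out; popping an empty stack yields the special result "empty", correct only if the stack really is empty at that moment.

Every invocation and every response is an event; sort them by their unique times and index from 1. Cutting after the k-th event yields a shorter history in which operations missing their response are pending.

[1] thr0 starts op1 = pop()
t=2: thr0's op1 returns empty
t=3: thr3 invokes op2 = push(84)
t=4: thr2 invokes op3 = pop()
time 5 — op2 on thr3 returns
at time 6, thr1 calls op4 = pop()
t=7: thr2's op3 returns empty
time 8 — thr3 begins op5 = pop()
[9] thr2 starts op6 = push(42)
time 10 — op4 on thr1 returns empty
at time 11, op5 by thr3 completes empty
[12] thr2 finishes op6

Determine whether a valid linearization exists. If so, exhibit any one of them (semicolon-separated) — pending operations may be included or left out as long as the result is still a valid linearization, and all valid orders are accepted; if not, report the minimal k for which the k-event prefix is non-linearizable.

not linearizable — minimal violating prefix: 11 events

the violation lands at event 11, op5's response at time 11: events 1..10 linearize, events 1..11 do not
every one of the 5 real-time-consistent orders over 5 completed stack ops fails the sequential spec
no completion choice of the 1 pending operation (op6) rescues it — every subset was tried
take op1, op2, op3, op4, op5 (pending dropped): step 3 already fails, because op3 pop() → empty cannot occur there
take op1, op2, op3, op5, op4 (pending dropped): step 3 already fails, because op3 pop() → empty cannot occur there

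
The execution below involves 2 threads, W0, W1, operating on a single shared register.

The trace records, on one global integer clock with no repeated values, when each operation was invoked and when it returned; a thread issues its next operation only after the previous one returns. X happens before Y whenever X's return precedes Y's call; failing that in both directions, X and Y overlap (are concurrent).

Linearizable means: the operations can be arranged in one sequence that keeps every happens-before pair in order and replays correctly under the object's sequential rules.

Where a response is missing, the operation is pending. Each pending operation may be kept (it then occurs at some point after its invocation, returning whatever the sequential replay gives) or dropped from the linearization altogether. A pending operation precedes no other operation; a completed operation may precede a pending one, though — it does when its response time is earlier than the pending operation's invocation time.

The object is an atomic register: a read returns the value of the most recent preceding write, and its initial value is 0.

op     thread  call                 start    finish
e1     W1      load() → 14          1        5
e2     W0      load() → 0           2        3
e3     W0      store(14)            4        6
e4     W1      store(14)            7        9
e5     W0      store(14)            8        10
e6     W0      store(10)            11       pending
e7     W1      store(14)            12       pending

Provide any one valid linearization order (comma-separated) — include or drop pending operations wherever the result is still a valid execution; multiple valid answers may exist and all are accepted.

e2, e3, e1, e4, e5

after step 1 (e2 load() → 0): value 0
after step 2 (e3 store(14)): value 14
after step 3 (e1 load() → 14): value 14
after step 4 (e4 store(14)): value 14
after step 5 (e5 store(14)): value 14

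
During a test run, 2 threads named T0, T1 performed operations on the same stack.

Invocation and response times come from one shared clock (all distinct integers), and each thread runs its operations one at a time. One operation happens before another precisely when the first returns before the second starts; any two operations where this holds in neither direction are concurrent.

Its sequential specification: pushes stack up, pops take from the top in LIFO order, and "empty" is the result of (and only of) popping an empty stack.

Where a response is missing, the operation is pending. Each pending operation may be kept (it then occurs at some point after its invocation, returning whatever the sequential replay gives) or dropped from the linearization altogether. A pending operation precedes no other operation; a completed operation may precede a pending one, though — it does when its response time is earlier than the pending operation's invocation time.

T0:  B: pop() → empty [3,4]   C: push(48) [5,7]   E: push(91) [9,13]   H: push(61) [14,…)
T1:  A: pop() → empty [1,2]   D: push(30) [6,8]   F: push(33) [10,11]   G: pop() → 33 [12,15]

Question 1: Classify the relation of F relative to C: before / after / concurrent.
F spans [10,11], C spans [5,7]
resp(C)=7 < inv(F)=10

after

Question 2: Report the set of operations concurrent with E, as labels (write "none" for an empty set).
E runs from 9 to 13; window-overlapping ops are concurrent
A [1,2]: before
B [3,4]: before
C [5,7]: before
D [6,8]: before
F [10,11]: concurrent
G [12,15]: concurrent
H [14,…): after

F, G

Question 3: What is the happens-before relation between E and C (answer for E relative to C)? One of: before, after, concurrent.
E spans [9,13], C spans [5,7]
resp(C)=7 < inv(E)=9

after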